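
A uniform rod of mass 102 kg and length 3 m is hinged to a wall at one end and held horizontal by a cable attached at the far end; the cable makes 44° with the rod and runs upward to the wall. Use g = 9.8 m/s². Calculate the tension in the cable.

Take torques about the hinge: T sin 44° · 3 = 102×9.8×1.5 = 1499.4 N·m.
So T = 1499.4 / (0.6947 × 3) = 719.49 N.

T ≈ 719 N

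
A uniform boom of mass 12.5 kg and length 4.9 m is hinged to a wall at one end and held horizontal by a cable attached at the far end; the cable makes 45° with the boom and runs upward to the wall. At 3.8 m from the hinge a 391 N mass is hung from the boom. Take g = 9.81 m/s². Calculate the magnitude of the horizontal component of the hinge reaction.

H_x ≈ 365 N

Take torques about the hinge: T sin 45° · 4.9 = 12.5×9.81×2.45 + 391×3.8 = 1786.2 N·m.
So T = 1786.2 / (0.7071 × 4.9) = 515.53 N.
ΣF_x = 0: H_x = T cos 45° = 364.54 N.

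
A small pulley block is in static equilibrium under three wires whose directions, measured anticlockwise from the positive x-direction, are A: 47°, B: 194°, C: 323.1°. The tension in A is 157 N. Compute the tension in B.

T_B ≈ 201 N

Resolve: ΣF_x = 157 cos 47° + T_B cos 194° + T_C cos 323.1° = 0.
        ΣF_y = 157 sin 47° + T_B sin 194° + T_C sin 323.1° = 0.
The known terms sum to (107.1, 114.8) N, so -0.9703 T_B + 0.7997 T_C = -107.1 and -0.2419 T_B − 0.6004 T_C = -114.8.
Solving simultaneously: T_B = 201.2 N, T_C = 110.2 N.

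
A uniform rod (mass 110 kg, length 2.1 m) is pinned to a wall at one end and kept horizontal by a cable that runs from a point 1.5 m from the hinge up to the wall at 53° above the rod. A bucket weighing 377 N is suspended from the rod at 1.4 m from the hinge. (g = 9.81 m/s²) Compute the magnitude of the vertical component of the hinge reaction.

|H_y| ≈ 349 N

Take torques about the hinge: T sin 53° · 1.5 = 110×9.81×1.05 + 377×1.4 = 1660.9 N·m.
So T = 1660.9 / (0.7986 × 1.5) = 1386.4 N.
ΣF_y = 0: H_y = (110×9.81 + 377) − T sin 53° = 1456.1 − 1107.2 = 348.86 N.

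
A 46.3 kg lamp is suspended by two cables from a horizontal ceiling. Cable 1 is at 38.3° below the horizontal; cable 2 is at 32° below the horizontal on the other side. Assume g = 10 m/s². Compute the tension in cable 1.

T_1 ≈ 417 N

Weight W = 46.3 × 10 = 463 N acts straight down.
Horizontal: T_1 cos 38.3° = T_2 cos 32°  →  T_2 = 0.9254 T_1.
Vertical: T_1 sin 38.3° + T_2 sin 32° = 463.
Substituting the horizontal relation into the vertical equation gives 1.11 T_1 = 463, so T_1 = 417.1 N.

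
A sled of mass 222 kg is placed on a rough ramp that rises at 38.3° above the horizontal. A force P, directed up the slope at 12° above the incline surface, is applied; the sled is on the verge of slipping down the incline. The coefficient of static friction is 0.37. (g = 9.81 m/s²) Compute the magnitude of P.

P ≈ 796 N

On the verge of sliding down the incline, friction equals μN and acts up the slope.
Perpendicular: N + P sin 12° = W cos 38.3° = 1709 N.
Along incline: P cos 12° + μN = W sin 38.3° with W sin 38.3° = 1350 N.
Solving the pair for P and N: P = 796 N, N = 1544 N (and f = μN = 571.1 N).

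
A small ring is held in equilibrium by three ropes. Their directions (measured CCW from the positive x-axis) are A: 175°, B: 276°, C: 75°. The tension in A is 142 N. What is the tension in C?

T_C ≈ 389 N

Resolve: ΣF_x = 142 cos 175° + T_B cos 276° + T_C cos 75° = 0.
        ΣF_y = 142 sin 175° + T_B sin 276° + T_C sin 75° = 0.
The known terms sum to (-141.5, 12.38) N, so 0.1045 T_B + 0.2588 T_C = 141.5 and -0.9945 T_B + 0.9659 T_C = -12.38.
Solving simultaneously: T_B = 390.2 N, T_C = 389 N.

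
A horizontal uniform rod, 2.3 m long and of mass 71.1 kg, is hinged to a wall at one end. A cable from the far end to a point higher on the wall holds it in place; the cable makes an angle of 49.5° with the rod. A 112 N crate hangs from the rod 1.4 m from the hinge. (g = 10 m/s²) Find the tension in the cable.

T ≈ 557 N

Take torques about the hinge: T sin 49.5° · 2.3 = 71.1×10×1.15 + 112×1.4 = 974.45 N·m.
So T = 974.45 / (0.7604 × 2.3) = 557.17 N.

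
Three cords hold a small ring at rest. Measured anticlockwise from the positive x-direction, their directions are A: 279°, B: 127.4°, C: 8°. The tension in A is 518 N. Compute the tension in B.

Resolve: ΣF_x = 518 cos 279° + T_B cos 127.4° + T_C cos 8° = 0.
        ΣF_y = 518 sin 279° + T_B sin 127.4° + T_C sin 8° = 0.
The known terms sum to (81.03, -511.6) N, so -0.6074 T_B + 0.9903 T_C = -81.03 and 0.7944 T_B + 0.1392 T_C = 511.6.
Solving simultaneously: T_B = 594.5 N, T_C = 282.8 N.

T_B ≈ 594 N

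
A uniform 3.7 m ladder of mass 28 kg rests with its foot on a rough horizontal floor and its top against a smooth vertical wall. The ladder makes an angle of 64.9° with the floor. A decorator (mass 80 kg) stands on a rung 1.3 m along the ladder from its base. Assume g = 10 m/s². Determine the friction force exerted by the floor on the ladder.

f ≈ 197 N

Torques about the foot: N_wall · 3.7 sin 64.9° = 28×10×1.85 cos 64.9° + 80×10×1.3 cos 64.9° → N_wall = 197.25 N.
ΣF_x = 0: f_floor = N_wall = 197.25 N.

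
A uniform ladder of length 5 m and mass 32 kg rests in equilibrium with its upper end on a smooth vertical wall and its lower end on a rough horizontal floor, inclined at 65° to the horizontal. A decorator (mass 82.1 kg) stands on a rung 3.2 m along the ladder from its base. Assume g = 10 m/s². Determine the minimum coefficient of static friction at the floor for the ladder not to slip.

ΣF_y = 0: N_floor = 32×10 + 82.1×10 = 1141 N.
Torques about the foot: N_wall · 5 sin 65° = 32×10×2.5 cos 65° + 82.1×10×3.2 cos 65° → N_wall = 319.63 N.
ΣF_x = 0: f_floor = N_wall = 319.63 N.
μ_min = f_floor / N_floor = 319.63 / 1141 = 0.2801.

μ_min ≈ 0.280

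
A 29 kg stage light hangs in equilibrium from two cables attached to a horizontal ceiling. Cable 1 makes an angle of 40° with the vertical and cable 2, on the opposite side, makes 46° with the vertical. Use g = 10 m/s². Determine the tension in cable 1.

T_1 ≈ 209 N

Angles from the horizontal: cable 1 is 90° − 40° = 50°, cable 2 is 90° − 46° = 44°.
Weight W = 29 × 10 = 290 N acts straight down.
Horizontal: T_1 cos 50° = T_2 cos 44°  →  T_2 = 0.8936 T_1.
Vertical: T_1 sin 50° + T_2 sin 44° = 290.
Substituting the horizontal relation into the vertical equation gives 1.387 T_1 = 290, so T_1 = 209.1 N.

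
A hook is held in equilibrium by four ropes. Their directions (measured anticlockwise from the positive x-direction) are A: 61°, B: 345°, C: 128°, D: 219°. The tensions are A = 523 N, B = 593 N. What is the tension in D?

T_D ≈ 838 N

Resolve: ΣF_x = 523 cos 61° + 593 cos 345° + T_C cos 128° + T_D cos 219° = 0.
        ΣF_y = 523 sin 61° + 593 sin 345° + T_C sin 128° + T_D sin 219° = 0.
The known terms sum to (826.3, 303.9) N, so -0.6157 T_C − 0.7771 T_D = -826.3 and 0.7880 T_C − 0.6293 T_D = -303.9.
Solving simultaneously: T_C = 283.9 N, T_D = 838.4 N.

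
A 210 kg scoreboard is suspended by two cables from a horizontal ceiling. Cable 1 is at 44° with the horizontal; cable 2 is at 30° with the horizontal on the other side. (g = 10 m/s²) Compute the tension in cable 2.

T_2 ≈ 1570 N

Weight W = 210 × 10 = 2100 N acts straight down.
Horizontal: T_1 cos 44° = T_2 cos 30°  →  T_1 = 1.204 T_2.
Vertical: T_1 sin 44° + T_2 sin 30° = 2100.
Substituting the horizontal relation into the vertical equation gives 1.336 T_2 = 2100, so T_2 = 1571 N.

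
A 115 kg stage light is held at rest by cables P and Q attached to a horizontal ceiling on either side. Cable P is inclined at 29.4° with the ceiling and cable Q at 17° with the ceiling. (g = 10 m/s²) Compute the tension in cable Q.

Weight W = 115 × 10 = 1150 N acts straight down.
Horizontal: T_P cos 29.4° = T_Q cos 17°  →  T_P = 1.098 T_Q.
Vertical: T_P sin 29.4° + T_Q sin 17° = 1150.
Substituting the horizontal relation into the vertical equation gives 0.8312 T_Q = 1150, so T_Q = 1384 N.

T_Q ≈ 1380 N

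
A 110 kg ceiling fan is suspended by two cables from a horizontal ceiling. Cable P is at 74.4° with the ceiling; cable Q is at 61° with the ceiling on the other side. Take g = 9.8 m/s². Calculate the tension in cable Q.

Weight W = 110 × 9.8 = 1078 N acts straight down.
Horizontal: T_P cos 74.4° = T_Q cos 61°  →  T_P = 1.803 T_Q.
Vertical: T_P sin 74.4° + T_Q sin 61° = 1078.
Substituting the horizontal relation into the vertical equation gives 2.611 T_Q = 1078, so T_Q = 412.9 N.

T_Q ≈ 413 N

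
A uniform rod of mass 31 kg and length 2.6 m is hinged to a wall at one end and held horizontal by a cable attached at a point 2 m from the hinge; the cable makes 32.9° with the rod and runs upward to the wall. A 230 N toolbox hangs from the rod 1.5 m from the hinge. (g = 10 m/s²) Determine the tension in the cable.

T ≈ 689 N

Take torques about the hinge: T sin 32.9° · 2 = 31×10×1.3 + 230×1.5 = 748 N·m.
So T = 748 / (0.5432 × 2) = 688.54 N.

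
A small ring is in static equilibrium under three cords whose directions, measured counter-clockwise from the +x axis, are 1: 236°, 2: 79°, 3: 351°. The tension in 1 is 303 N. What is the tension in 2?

Resolve: ΣF_x = 303 cos 236° + T_2 cos 79° + T_3 cos 351° = 0.
        ΣF_y = 303 sin 236° + T_2 sin 79° + T_3 sin 351° = 0.
The known terms sum to (-169.4, -251.2) N, so 0.1908 T_2 + 0.9877 T_3 = 169.4 and 0.9816 T_2 − 0.1564 T_3 = 251.2.
Solving simultaneously: T_2 = 274.8 N, T_3 = 118.5 N.

T_2 ≈ 275 N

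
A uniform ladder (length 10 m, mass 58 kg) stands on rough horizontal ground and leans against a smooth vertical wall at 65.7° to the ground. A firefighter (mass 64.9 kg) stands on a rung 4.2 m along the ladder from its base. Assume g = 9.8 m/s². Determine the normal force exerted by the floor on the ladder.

N_floor ≈ 1200 N

ΣF_y = 0: N_floor = 58×9.8 + 64.9×9.8 = 1204.4 N.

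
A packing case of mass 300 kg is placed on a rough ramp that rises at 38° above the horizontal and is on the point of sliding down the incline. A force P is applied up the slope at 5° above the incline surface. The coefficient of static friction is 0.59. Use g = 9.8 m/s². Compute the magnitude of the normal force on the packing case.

On the verge of sliding down the incline, friction equals μN and acts up the slope.
Perpendicular: N + P sin 5° = W cos 38° = 2317 N.
Along incline: P cos 5° + μN = W sin 38° with W sin 38° = 1810 N.
Solving the pair for P and N: P = 469.1 N, N = 2276 N (and f = μN = 1343 N).

N ≈ 2280 N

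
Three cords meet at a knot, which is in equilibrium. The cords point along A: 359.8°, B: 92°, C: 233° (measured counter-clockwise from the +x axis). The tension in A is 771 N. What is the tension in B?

Resolve: ΣF_x = 771 cos 359.8° + T_B cos 92° + T_C cos 233° = 0.
        ΣF_y = 771 sin 359.8° + T_B sin 92° + T_C sin 233° = 0.
The known terms sum to (771, -2.691) N, so -0.0349 T_B − 0.6018 T_C = -771 and 0.9994 T_B − 0.7986 T_C = 2.691.
Solving simultaneously: T_B = 981 N, T_C = 1224 N.

T_B ≈ 981 N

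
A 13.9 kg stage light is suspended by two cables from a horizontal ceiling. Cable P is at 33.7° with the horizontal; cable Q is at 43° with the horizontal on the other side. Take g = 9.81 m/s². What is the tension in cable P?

T_P ≈ 102 N

Weight W = 13.9 × 9.81 = 136.4 N acts straight down.
Horizontal: T_P cos 33.7° = T_Q cos 43°  →  T_Q = 1.138 T_P.
Vertical: T_P sin 33.7° + T_Q sin 43° = 136.4.
Substituting the horizontal relation into the vertical equation gives 1.331 T_P = 136.4, so T_P = 102.5 N.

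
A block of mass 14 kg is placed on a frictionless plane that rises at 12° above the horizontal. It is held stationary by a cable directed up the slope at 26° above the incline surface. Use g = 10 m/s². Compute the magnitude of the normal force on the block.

N ≈ 123 N

Take axes along and perpendicular to the incline. Weight components: W sin 12° = 29.11 N down-slope, W cos 12° = 136.9 N into the surface.
Along incline: T cos 26° = W sin 12° → T = 32.39 N.
Perpendicular: N = W cos 12° − T sin 26° = 122.7 N.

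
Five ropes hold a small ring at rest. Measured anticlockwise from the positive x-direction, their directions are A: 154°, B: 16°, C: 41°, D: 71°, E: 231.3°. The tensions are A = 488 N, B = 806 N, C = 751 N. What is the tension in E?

Resolve: ΣF_x = 488 cos 154° + 806 cos 16° + 751 cos 41° + T_D cos 71° + T_E cos 231.3° = 0.
        ΣF_y = 488 sin 154° + 806 sin 16° + 751 sin 41° + T_D sin 71° + T_E sin 231.3° = 0.
The known terms sum to (903, 928.8) N, so 0.3256 T_D − 0.6252 T_E = -903 and 0.9455 T_D − 0.7804 T_E = -928.8.
Solving simultaneously: T_D = 367.8 N, T_E = 1636 N.

T_E ≈ 1640 N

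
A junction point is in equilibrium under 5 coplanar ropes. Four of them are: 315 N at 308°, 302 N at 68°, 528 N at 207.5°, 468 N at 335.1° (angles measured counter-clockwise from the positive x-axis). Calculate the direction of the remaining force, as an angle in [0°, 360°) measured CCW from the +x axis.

Sum the known components: ΣF_x = 263.2 N, ΣF_y = -409.1 N.
For equilibrium the remaining force must supply (−ΣF_x, −ΣF_y) = (-263.2, 409.1) N.
Magnitude = √((-263.2)² + (409.1)²) = 486.4 N; direction = atan2(409.1, -263.2) = 122.8°.

θ ≈ 123°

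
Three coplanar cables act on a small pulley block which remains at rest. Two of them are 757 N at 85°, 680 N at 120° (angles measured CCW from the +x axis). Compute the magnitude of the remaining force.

F ≈ 1370 N

Sum the known components: ΣF_x = -274 N, ΣF_y = 1343 N.
For equilibrium the remaining force must supply (−ΣF_x, −ΣF_y) = (274, -1343) N.
Magnitude = √((274)² + (-1343)²) = 1371 N; direction = atan2(-1343, 274) = 281.5°.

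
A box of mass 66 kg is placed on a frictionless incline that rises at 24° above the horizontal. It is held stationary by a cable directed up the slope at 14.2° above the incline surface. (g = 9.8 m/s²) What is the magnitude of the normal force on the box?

N ≈ 524 N

Take axes along and perpendicular to the incline. Weight components: W sin 24° = 263.1 N down-slope, W cos 24° = 590.9 N into the surface.
Along incline: T cos 14.2° = W sin 24° → T = 271.4 N.
Perpendicular: N = W cos 24° − T sin 14.2° = 524.3 N.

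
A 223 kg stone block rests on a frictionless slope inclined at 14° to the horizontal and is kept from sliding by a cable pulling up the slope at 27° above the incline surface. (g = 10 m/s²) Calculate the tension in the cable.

Take axes along and perpendicular to the incline. Weight components: W sin 14° = 539.5 N down-slope, W cos 14° = 2164 N into the surface.
Along incline: T cos 27° = W sin 14° → T = 605.5 N.
Perpendicular: N = W cos 14° − T sin 27° = 1889 N.

T ≈ 605 N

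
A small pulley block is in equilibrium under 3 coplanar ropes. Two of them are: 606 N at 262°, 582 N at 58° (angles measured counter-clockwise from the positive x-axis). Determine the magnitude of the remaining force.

Sum the known components: ΣF_x = 224.1 N, ΣF_y = -106.5 N.
For equilibrium the remaining force must supply (−ΣF_x, −ΣF_y) = (-224.1, 106.5) N.
Magnitude = √((-224.1)² + (106.5)²) = 248.1 N; direction = atan2(106.5, -224.1) = 154.6°.

F ≈ 248 N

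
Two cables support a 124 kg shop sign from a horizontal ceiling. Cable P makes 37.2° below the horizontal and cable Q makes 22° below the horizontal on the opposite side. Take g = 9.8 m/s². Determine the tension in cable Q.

Weight W = 124 × 9.8 = 1215 N acts straight down.
Horizontal: T_P cos 37.2° = T_Q cos 22°  →  T_P = 1.164 T_Q.
Vertical: T_P sin 37.2° + T_Q sin 22° = 1215.
Substituting the horizontal relation into the vertical equation gives 1.078 T_Q = 1215, so T_Q = 1127 N.

T_Q ≈ 1130 N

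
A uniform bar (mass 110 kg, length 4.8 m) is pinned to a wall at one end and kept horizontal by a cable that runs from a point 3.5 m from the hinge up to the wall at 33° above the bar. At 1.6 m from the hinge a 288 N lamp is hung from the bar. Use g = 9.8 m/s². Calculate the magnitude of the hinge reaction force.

Take torques about the hinge: T sin 33° · 3.5 = 110×9.8×2.4 + 288×1.6 = 3048 N·m.
So T = 3048 / (0.5446 × 3.5) = 1599 N.
ΣF_x = 0: H_x = T cos 33° = 1341 N.
ΣF_y = 0: H_y = (110×9.8 + 288) − T sin 33° = 1366 − 870.86 = 495.14 N.
|H| = √(H_x² + H_y²) = √((1341)² + (495.14)²) = 1429.5 N.

|H| ≈ 1430 N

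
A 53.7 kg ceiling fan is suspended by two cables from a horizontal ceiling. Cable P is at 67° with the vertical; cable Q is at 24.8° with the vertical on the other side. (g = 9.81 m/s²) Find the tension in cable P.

T_P ≈ 221 N

Angles from the horizontal: cable P is 90° − 67° = 23°, cable Q is 90° − 24.8° = 65.2°.
Weight W = 53.7 × 9.81 = 526.8 N acts straight down.
Horizontal: T_P cos 23° = T_Q cos 65.2°  →  T_Q = 2.195 T_P.
Vertical: T_P sin 23° + T_Q sin 65.2° = 526.8.
Substituting the horizontal relation into the vertical equation gives 2.383 T_P = 526.8, so T_P = 221.1 N.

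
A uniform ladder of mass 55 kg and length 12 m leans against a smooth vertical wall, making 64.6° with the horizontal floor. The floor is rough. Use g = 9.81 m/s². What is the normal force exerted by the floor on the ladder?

ΣF_y = 0: N_floor = 55×9.81 = 539.55 N.

N_floor ≈ 540 N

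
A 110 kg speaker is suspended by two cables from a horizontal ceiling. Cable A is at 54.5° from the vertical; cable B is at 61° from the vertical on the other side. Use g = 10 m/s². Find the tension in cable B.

T_B ≈ 992 N

Angles from the horizontal: cable A is 90° − 54.5° = 35.5°, cable B is 90° − 61° = 29°.
Weight W = 110 × 10 = 1100 N acts straight down.
Horizontal: T_A cos 35.5° = T_B cos 29°  →  T_A = 1.074 T_B.
Vertical: T_A sin 35.5° + T_B sin 29° = 1100.
Substituting the horizontal relation into the vertical equation gives 1.109 T_B = 1100, so T_B = 992.2 N.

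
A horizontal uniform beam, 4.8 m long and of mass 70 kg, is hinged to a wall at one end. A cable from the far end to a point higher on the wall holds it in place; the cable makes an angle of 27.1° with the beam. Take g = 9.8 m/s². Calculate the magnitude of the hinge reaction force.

Take torques about the hinge: T sin 27.1° · 4.8 = 70×9.8×2.4 = 1646.4 N·m.
So T = 1646.4 / (0.4555 × 4.8) = 752.94 N.
ΣF_x = 0: H_x = T cos 27.1° = 670.28 N.
ΣF_y = 0: H_y = (70×9.8) − T sin 27.1° = 686 − 343 = 343 N.
|H| = √(H_x² + H_y²) = √((670.28)² + (343)²) = 752.94 N.

|H| ≈ 753 N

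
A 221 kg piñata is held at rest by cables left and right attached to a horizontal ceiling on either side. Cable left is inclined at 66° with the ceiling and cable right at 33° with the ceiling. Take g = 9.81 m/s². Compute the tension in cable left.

T_left ≈ 1840 N

Weight W = 221 × 9.81 = 2168 N acts straight down.
Horizontal: T_left cos 66° = T_right cos 33°  →  T_right = 0.485 T_left.
Vertical: T_left sin 66° + T_right sin 33° = 2168.
Substituting the horizontal relation into the vertical equation gives 1.178 T_left = 2168, so T_left = 1841 N.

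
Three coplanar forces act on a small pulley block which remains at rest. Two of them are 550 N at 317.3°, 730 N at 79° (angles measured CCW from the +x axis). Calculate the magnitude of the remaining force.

F ≈ 643 N

Sum the known components: ΣF_x = 543.5 N, ΣF_y = 343.6 N.
For equilibrium the remaining force must supply (−ΣF_x, −ΣF_y) = (-543.5, -343.6) N.
Magnitude = √((-543.5)² + (-343.6)²) = 643 N; direction = atan2(-343.6, -543.5) = 212.3°.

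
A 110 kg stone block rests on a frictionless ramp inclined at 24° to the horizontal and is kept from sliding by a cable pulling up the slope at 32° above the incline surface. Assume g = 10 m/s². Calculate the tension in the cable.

Take axes along and perpendicular to the incline. Weight components: W sin 24° = 447.4 N down-slope, W cos 24° = 1005 N into the surface.
Along incline: T cos 32° = W sin 24° → T = 527.6 N.
Perpendicular: N = W cos 24° − T sin 32° = 725.3 N.

T ≈ 528 N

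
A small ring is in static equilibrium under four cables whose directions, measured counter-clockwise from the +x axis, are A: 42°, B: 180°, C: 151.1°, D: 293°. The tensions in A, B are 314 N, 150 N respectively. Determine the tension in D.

Resolve: ΣF_x = 314 cos 42° + 150 cos 180° + T_C cos 151.1° + T_D cos 293° = 0.
        ΣF_y = 314 sin 42° + 150 sin 180° + T_C sin 151.1° + T_D sin 293° = 0.
The known terms sum to (83.35, 210.1) N, so -0.8755 T_C + 0.3907 T_D = -83.35 and 0.4833 T_C − 0.9205 T_D = -210.1.
Solving simultaneously: T_C = 257.4 N, T_D = 363.4 N.

T_D ≈ 363 N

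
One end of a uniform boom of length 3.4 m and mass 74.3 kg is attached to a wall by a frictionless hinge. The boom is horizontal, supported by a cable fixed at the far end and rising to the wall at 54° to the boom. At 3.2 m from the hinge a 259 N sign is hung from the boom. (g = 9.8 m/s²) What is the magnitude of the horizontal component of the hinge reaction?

Take torques about the hinge: T sin 54° · 3.4 = 74.3×9.8×1.7 + 259×3.2 = 2066.6 N·m.
So T = 2066.6 / (0.8090 × 3.4) = 751.33 N.
ΣF_x = 0: H_x = T cos 54° = 441.62 N.

H_x ≈ 442 N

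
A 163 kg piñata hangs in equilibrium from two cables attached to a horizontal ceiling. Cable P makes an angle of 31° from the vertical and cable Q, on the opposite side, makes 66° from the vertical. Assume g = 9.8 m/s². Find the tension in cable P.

T_P ≈ 1470 N

Angles from the horizontal: cable P is 90° − 31° = 59°, cable Q is 90° − 66° = 24°.
Weight W = 163 × 9.8 = 1597 N acts straight down.
Horizontal: T_P cos 59° = T_Q cos 24°  →  T_Q = 0.5638 T_P.
Vertical: T_P sin 59° + T_Q sin 24° = 1597.
Substituting the horizontal relation into the vertical equation gives 1.086 T_P = 1597, so T_P = 1470 N.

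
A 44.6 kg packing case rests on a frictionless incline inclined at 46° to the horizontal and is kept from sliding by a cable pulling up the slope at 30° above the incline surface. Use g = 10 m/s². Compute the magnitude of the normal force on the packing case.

N ≈ 125 N

Take axes along and perpendicular to the incline. Weight components: W sin 46° = 320.8 N down-slope, W cos 46° = 309.8 N into the surface.
Along incline: T cos 30° = W sin 46° → T = 370.5 N.
Perpendicular: N = W cos 46° − T sin 30° = 124.6 N.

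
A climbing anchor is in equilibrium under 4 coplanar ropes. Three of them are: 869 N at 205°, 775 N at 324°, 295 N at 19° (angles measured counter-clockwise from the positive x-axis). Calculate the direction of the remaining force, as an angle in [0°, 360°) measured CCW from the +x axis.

θ ≈ 99.2°

Sum the known components: ΣF_x = 118.3 N, ΣF_y = -726.7 N.
For equilibrium the remaining force must supply (−ΣF_x, −ΣF_y) = (-118.3, 726.7) N.
Magnitude = √((-118.3)² + (726.7)²) = 736.3 N; direction = atan2(726.7, -118.3) = 99.2°.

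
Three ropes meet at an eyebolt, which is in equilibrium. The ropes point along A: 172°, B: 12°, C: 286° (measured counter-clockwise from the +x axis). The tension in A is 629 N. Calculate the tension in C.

T_C ≈ 216 N

Resolve: ΣF_x = 629 cos 172° + T_B cos 12° + T_C cos 286° = 0.
        ΣF_y = 629 sin 172° + T_B sin 12° + T_C sin 286° = 0.
The known terms sum to (-622.9, 87.54) N, so 0.9781 T_B + 0.2756 T_C = 622.9 and 0.2079 T_B − 0.9613 T_C = -87.54.
Solving simultaneously: T_B = 576 N, T_C = 215.7 N.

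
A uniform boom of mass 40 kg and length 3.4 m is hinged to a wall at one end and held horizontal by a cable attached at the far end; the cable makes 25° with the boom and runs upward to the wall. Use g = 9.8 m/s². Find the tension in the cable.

T ≈ 464 N

Take torques about the hinge: T sin 25° · 3.4 = 40×9.8×1.7 = 666.4 N·m.
So T = 666.4 / (0.4226 × 3.4) = 463.78 N.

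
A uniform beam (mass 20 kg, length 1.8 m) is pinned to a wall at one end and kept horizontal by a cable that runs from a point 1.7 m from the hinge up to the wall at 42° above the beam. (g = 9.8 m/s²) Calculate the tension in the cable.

Take torques about the hinge: T sin 42° · 1.7 = 20×9.8×0.9 = 176.4 N·m.
So T = 176.4 / (0.6691 × 1.7) = 155.07 N.

T ≈ 155 N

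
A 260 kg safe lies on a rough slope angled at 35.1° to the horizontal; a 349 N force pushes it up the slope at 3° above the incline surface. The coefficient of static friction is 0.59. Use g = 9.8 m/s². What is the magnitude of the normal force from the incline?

N ≈ 2070 N

Axes along / perpendicular to the incline. W sin 35.1° = 1465 N down-slope; W cos 35.1° = 2085 N into the surface.
Perpendicular: N = W cos 35.1° − P sin 3° = 2085 − 18.27 = 2066 N.
Along incline: P cos 3° + f = W sin 35.1° (friction acts up-slope) → f = 1465 − 348.5 = 1117 N.
|f| = 1117 N ≤ μN = 1219 N, so the safe is indeed static.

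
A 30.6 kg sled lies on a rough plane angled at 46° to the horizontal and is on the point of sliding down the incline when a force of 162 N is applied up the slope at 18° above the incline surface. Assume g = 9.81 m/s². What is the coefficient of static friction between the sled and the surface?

On the verge of sliding down the incline, friction is at its maximum μN and acts up the slope.
Perpendicular to incline: N = W cos 46° − P sin 18° = 208.5 − 50.06 = 158.5 N.
Along incline: P cos 18° + μN = W sin 46° → μ = (W sin 46° − P cos 18°) / N = 0.3904.

μ ≈ 0.390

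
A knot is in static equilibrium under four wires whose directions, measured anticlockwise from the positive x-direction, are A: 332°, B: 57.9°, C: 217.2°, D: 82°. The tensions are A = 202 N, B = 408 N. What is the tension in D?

Resolve: ΣF_x = 202 cos 332° + 408 cos 57.9° + T_C cos 217.2° + T_D cos 82° = 0.
        ΣF_y = 202 sin 332° + 408 sin 57.9° + T_C sin 217.2° + T_D sin 82° = 0.
The known terms sum to (395.2, 250.8) N, so -0.7965 T_C + 0.1392 T_D = -395.2 and -0.6046 T_C + 0.9903 T_D = -250.8.
Solving simultaneously: T_C = 505.8 N, T_D = 55.57 N.

T_D ≈ 55.6 N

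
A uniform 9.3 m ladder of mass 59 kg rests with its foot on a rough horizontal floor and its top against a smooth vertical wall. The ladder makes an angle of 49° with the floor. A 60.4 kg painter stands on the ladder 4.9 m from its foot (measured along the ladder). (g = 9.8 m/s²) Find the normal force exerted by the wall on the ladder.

Torques about the foot: N_wall · 9.3 sin 49° = 59×9.8×4.65 cos 49° + 60.4×9.8×4.9 cos 49° → N_wall = 522.42 N.

N_wall ≈ 522 N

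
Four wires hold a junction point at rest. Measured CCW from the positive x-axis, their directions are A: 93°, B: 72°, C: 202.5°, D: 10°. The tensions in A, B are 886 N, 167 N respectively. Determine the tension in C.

T_C ≈ 4740 N

Resolve: ΣF_x = 886 cos 93° + 167 cos 72° + T_C cos 202.5° + T_D cos 10° = 0.
        ΣF_y = 886 sin 93° + 167 sin 72° + T_C sin 202.5° + T_D sin 10° = 0.
The known terms sum to (5.236, 1044) N, so -0.9239 T_C + 0.9848 T_D = -5.236 and -0.3827 T_C + 0.1736 T_D = -1044.
Solving simultaneously: T_C = 4744 N, T_D = 4445 N.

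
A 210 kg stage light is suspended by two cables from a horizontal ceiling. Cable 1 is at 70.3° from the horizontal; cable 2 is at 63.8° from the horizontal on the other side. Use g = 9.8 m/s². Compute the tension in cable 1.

T_1 ≈ 1270 N

Weight W = 210 × 9.8 = 2058 N acts straight down.
Horizontal: T_1 cos 70.3° = T_2 cos 63.8°  →  T_2 = 0.7635 T_1.
Vertical: T_1 sin 70.3° + T_2 sin 63.8° = 2058.
Substituting the horizontal relation into the vertical equation gives 1.627 T_1 = 2058, so T_1 = 1265 N.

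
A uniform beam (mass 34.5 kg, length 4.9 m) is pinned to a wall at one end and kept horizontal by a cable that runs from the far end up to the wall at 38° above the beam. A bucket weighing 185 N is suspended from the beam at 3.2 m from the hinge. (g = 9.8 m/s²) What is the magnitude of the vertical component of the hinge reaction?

Take torques about the hinge: T sin 38° · 4.9 = 34.5×9.8×2.45 + 185×3.2 = 1420.3 N·m.
So T = 1420.3 / (0.6157 × 4.9) = 470.82 N.
ΣF_y = 0: H_y = (34.5×9.8 + 185) − T sin 38° = 523.1 − 289.87 = 233.23 N.

|H_y| ≈ 233 N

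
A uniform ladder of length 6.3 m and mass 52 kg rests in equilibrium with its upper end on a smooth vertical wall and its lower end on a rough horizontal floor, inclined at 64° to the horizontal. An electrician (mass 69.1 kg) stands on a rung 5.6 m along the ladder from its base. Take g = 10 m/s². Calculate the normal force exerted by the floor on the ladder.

ΣF_y = 0: N_floor = 52×10 + 69.1×10 = 1211 N.

N_floor ≈ 1210 N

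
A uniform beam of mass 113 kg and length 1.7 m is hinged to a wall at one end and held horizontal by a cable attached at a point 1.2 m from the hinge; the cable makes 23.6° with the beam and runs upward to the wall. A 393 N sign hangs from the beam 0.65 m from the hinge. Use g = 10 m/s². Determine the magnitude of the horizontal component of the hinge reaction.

H_x ≈ 2320 N

Take torques about the hinge: T sin 23.6° · 1.2 = 113×10×0.85 + 393×0.65 = 1216 N·m.
So T = 1216 / (0.4003 × 1.2) = 2531 N.
ΣF_x = 0: H_x = T cos 23.6° = 2319.3 N.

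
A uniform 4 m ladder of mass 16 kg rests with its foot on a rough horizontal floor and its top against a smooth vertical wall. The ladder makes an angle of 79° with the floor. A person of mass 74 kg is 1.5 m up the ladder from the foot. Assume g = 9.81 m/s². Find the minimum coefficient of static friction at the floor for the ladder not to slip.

μ_min ≈ 0.0772

ΣF_y = 0: N_floor = 16×9.81 + 74×9.81 = 882.9 N.
Torques about the foot: N_wall · 4 sin 79° = 16×9.81×2 cos 79° + 74×9.81×1.5 cos 79° → N_wall = 68.171 N.
ΣF_x = 0: f_floor = N_wall = 68.171 N.
μ_min = f_floor / N_floor = 68.171 / 882.9 = 0.07721.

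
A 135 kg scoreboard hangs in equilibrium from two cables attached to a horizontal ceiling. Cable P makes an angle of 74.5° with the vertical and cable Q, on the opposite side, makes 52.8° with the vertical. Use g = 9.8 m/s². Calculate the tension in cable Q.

T_Q ≈ 1600 N

Angles from the horizontal: cable P is 90° − 74.5° = 15.5°, cable Q is 90° − 52.8° = 37.2°.
Weight W = 135 × 9.8 = 1323 N acts straight down.
Horizontal: T_P cos 15.5° = T_Q cos 37.2°  →  T_P = 0.8266 T_Q.
Vertical: T_P sin 15.5° + T_Q sin 37.2° = 1323.
Substituting the horizontal relation into the vertical equation gives 0.8255 T_Q = 1323, so T_Q = 1603 N.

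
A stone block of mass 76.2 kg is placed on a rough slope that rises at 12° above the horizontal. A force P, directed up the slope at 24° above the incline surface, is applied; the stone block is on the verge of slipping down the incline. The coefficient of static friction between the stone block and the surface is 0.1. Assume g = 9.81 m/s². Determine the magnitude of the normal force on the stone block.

N ≈ 693 N

On the verge of sliding down the incline, friction equals μN and acts up the slope.
Perpendicular: N + P sin 24° = W cos 12° = 731.2 N.
Along incline: P cos 24° + μN = W sin 12° with W sin 12° = 155.4 N.
Solving the pair for P and N: P = 94.29 N, N = 692.8 N (and f = μN = 69.28 N).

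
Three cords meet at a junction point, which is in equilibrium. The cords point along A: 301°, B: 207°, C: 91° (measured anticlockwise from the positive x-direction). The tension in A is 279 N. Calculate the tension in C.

T_C ≈ 310 N

Resolve: ΣF_x = 279 cos 301° + T_B cos 207° + T_C cos 91° = 0.
        ΣF_y = 279 sin 301° + T_B sin 207° + T_C sin 91° = 0.
The known terms sum to (143.7, -239.1) N, so -0.8910 T_B − 0.0175 T_C = -143.7 and -0.4540 T_B + 0.9998 T_C = 239.1.
Solving simultaneously: T_B = 155.2 N, T_C = 309.7 N.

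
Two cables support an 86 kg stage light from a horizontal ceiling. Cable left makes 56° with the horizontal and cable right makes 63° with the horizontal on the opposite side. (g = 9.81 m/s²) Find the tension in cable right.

T_right ≈ 539 N

Weight W = 86 × 9.81 = 843.7 N acts straight down.
Horizontal: T_left cos 56° = T_right cos 63°  →  T_left = 0.8119 T_right.
Vertical: T_left sin 56° + T_right sin 63° = 843.7.
Substituting the horizontal relation into the vertical equation gives 1.564 T_right = 843.7, so T_right = 539.4 N.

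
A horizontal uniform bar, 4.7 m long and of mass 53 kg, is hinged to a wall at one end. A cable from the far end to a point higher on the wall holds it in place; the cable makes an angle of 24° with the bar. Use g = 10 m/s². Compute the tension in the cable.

Take torques about the hinge: T sin 24° · 4.7 = 53×10×2.35 = 1245.5 N·m.
So T = 1245.5 / (0.4067 × 4.7) = 651.53 N.

T ≈ 652 N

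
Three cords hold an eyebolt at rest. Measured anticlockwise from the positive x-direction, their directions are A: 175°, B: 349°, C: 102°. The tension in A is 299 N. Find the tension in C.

Resolve: ΣF_x = 299 cos 175° + T_B cos 349° + T_C cos 102° = 0.
        ΣF_y = 299 sin 175° + T_B sin 349° + T_C sin 102° = 0.
The known terms sum to (-297.9, 26.06) N, so 0.9816 T_B − 0.2079 T_C = 297.9 and -0.1908 T_B + 0.9781 T_C = -26.06.
Solving simultaneously: T_B = 310.6 N, T_C = 33.95 N.

T_C ≈ 34 N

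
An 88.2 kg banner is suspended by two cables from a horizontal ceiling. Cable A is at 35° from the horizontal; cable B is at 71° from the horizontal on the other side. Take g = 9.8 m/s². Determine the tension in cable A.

T_A ≈ 293 N

Weight W = 88.2 × 9.8 = 864.4 N acts straight down.
Horizontal: T_A cos 35° = T_B cos 71°  →  T_B = 2.516 T_A.
Vertical: T_A sin 35° + T_B sin 71° = 864.4.
Substituting the horizontal relation into the vertical equation gives 2.953 T_A = 864.4, so T_A = 292.7 N.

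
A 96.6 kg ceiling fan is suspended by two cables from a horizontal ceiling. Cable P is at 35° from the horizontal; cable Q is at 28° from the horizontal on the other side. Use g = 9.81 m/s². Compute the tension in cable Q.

T_Q ≈ 871 N

Weight W = 96.6 × 9.81 = 947.6 N acts straight down.
Horizontal: T_P cos 35° = T_Q cos 28°  →  T_P = 1.078 T_Q.
Vertical: T_P sin 35° + T_Q sin 28° = 947.6.
Substituting the horizontal relation into the vertical equation gives 1.088 T_Q = 947.6, so T_Q = 871.2 N.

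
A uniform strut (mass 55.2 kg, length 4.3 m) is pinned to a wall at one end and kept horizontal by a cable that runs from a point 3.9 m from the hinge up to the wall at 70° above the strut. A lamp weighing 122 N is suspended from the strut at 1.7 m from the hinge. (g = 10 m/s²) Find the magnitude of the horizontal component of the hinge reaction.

H_x ≈ 130 N

Take torques about the hinge: T sin 70° · 3.9 = 55.2×10×2.15 + 122×1.7 = 1394.2 N·m.
So T = 1394.2 / (0.9397 × 3.9) = 380.43 N.
ΣF_x = 0: H_x = T cos 70° = 130.11 N.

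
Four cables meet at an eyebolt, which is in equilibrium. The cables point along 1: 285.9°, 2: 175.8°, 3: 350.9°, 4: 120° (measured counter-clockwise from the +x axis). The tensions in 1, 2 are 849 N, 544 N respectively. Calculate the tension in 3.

T_3 ≈ 846 N

Resolve: ΣF_x = 849 cos 285.9° + 544 cos 175.8° + T_3 cos 350.9° + T_4 cos 120° = 0.
        ΣF_y = 849 sin 285.9° + 544 sin 175.8° + T_3 sin 350.9° + T_4 sin 120° = 0.
The known terms sum to (-309.9, -776.7) N, so 0.9874 T_3 − 0.5000 T_4 = 309.9 and -0.1582 T_3 + 0.8660 T_4 = 776.7.
Solving simultaneously: T_3 = 846.3 N, T_4 = 1051 N.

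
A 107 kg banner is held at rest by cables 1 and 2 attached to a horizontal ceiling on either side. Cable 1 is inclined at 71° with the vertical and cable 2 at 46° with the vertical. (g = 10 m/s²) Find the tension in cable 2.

Angles from the horizontal: cable 1 is 90° − 71° = 19°, cable 2 is 90° − 46° = 44°.
Weight W = 107 × 10 = 1070 N acts straight down.
Horizontal: T_1 cos 19° = T_2 cos 44°  →  T_1 = 0.7608 T_2.
Vertical: T_1 sin 19° + T_2 sin 44° = 1070.
Substituting the horizontal relation into the vertical equation gives 0.9423 T_2 = 1070, so T_2 = 1135 N.

T_2 ≈ 1140 N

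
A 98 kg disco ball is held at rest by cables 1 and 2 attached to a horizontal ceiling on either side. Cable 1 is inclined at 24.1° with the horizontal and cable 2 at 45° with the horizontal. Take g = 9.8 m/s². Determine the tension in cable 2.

T_2 ≈ 938 N

Weight W = 98 × 9.8 = 960.4 N acts straight down.
Horizontal: T_1 cos 24.1° = T_2 cos 45°  →  T_1 = 0.7746 T_2.
Vertical: T_1 sin 24.1° + T_2 sin 45° = 960.4.
Substituting the horizontal relation into the vertical equation gives 1.023 T_2 = 960.4, so T_2 = 938.4 N.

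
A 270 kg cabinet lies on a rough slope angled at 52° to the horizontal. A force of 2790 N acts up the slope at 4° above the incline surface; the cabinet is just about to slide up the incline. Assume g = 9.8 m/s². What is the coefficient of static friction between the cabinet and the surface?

On the verge of sliding up the incline, friction is at its maximum μN and acts down the slope.
Perpendicular to incline: N = W cos 52° − P sin 4° = 1629 − 194.6 = 1434 N.
Along incline: P cos 4° − μN = W sin 52° → μ = −(W sin 52° − P cos 4°) / N = 0.4867.

μ ≈ 0.487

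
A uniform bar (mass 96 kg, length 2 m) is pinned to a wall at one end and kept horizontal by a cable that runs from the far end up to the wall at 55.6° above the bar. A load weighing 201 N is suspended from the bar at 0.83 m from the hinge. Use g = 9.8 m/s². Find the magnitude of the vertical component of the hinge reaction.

|H_y| ≈ 588 N

Take torques about the hinge: T sin 55.6° · 2 = 96×9.8×1 + 201×0.83 = 1107.6 N·m.
So T = 1107.6 / (0.8251 × 2) = 671.2 N.
ΣF_y = 0: H_y = (96×9.8 + 201) − T sin 55.6° = 1141.8 − 553.82 = 587.99 N.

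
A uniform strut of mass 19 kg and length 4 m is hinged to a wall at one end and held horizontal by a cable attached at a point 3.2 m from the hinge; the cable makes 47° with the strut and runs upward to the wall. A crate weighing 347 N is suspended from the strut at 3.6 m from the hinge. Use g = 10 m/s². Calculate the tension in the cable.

Take torques about the hinge: T sin 47° · 3.2 = 19×10×2 + 347×3.6 = 1629.2 N·m.
So T = 1629.2 / (0.7314 × 3.2) = 696.14 N.

T ≈ 696 N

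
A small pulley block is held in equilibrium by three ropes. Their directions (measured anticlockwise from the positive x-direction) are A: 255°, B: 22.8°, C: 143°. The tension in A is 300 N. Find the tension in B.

Resolve: ΣF_x = 300 cos 255° + T_B cos 22.8° + T_C cos 143° = 0.
        ΣF_y = 300 sin 255° + T_B sin 22.8° + T_C sin 143° = 0.
The known terms sum to (-77.65, -289.8) N, so 0.9219 T_B − 0.7986 T_C = 77.65 and 0.3875 T_B + 0.6018 T_C = 289.8.
Solving simultaneously: T_B = 321.8 N, T_C = 274.3 N.

T_B ≈ 322 N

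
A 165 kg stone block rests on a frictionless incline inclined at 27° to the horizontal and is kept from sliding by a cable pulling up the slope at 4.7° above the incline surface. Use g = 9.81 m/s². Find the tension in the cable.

Take axes along and perpendicular to the incline. Weight components: W sin 27° = 734.9 N down-slope, W cos 27° = 1442 N into the surface.
Along incline: T cos 4.7° = W sin 27° → T = 737.3 N.
Perpendicular: N = W cos 27° − T sin 4.7° = 1382 N.

T ≈ 737 N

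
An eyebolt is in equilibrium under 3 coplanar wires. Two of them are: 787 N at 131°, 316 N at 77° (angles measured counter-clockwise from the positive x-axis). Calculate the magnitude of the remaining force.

F ≈ 1010 N

Sum the known components: ΣF_x = -445.2 N, ΣF_y = 901.9 N.
For equilibrium the remaining force must supply (−ΣF_x, −ΣF_y) = (445.2, -901.9) N.
Magnitude = √((445.2)² + (-901.9)²) = 1006 N; direction = atan2(-901.9, 445.2) = 296.3°.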